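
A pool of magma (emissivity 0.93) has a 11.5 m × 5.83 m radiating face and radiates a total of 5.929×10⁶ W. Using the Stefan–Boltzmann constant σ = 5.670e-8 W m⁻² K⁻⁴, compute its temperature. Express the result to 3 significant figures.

Area A = 11.5 × 5.83 = 67.045 m².
P = εσAT⁴ ⇒ T = (P/(εσA))^(1/4) = (5.929×10⁶/(0.93×5.670×10⁻⁸×67.045))^(1/4) = 1.14×10³ K.

T ≈ 1.14×10³ K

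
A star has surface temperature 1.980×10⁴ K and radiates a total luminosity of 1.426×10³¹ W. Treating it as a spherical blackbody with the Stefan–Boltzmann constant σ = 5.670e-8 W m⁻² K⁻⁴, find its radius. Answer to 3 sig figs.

L = 4πR²σT⁴ ⇒ R = √(L/(4πσT⁴)).
σT⁴ = 8.71453×10⁹ W/m², so R = √(1.426×10³¹/(4π×8.71453×10⁹)) = 1.14×10¹⁰ m.

R ≈ 1.14×10¹⁰ m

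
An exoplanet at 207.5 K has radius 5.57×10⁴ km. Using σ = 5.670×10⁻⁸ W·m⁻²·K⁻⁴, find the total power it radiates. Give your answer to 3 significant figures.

P ≈ 4.10×10¹⁸ W

Surface area A = 4πR² = 4π(5.57×10⁷ m)² = 3.89870×10¹⁶ m².
P = σAT⁴ = 5.670×10⁻⁸ × 3.89870×10¹⁶ × (207.5)⁴ = 4.10×10¹⁸ W.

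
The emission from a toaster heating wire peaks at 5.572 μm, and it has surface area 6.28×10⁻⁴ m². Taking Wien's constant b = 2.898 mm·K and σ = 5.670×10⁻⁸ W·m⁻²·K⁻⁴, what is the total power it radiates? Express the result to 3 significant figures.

P ≈ 2.61 W

Wien's law: T = b/λ_max = 2.898×10⁻³/5.572×10⁻⁶ = 520.101 K.
Area A = 6.28×10⁻⁴ m².
Then P = σAT⁴ = 5.670×10⁻⁸×6.28×10⁻⁴×(520.101)⁴ = 2.61 W.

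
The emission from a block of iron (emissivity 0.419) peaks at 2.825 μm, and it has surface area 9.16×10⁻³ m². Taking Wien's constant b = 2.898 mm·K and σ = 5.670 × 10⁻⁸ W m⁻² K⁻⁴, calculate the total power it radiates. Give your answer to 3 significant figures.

P ≈ 241 W

Wien's law: T = b/λ_max = 2.898×10⁻³/2.825×10⁻⁶ = 1025.84 K.
Area A = 9.16×10⁻³ m².
Then P = εσAT⁴ = 0.419×5.670×10⁻⁸×9.16×10⁻³×(1025.84)⁴ = 241 W.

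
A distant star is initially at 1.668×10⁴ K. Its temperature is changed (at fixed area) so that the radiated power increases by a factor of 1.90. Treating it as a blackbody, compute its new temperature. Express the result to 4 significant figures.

T₂ ≈ 1.958×10⁴ K

P ∝ T⁴, so T₂/T₁ = (P₂/P₁)^(1/4) = (1.90)^(1/4) = 1.17405.
T₂ = 1.668×10⁴ × 1.17405 = 1.958×10⁴ K.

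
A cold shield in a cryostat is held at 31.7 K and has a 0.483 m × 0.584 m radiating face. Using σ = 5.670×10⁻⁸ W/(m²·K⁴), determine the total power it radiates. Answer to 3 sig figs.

P ≈ 0.0162 W

Area A = 0.483 × 0.584 = 0.282072 m².
P = σAT⁴ = 5.670×10⁻⁸ × 0.282072 × (31.7)⁴ = 0.0162 W.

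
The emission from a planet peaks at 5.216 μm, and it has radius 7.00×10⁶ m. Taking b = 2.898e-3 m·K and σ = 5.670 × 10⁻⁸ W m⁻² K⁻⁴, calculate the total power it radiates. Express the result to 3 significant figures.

Wien's law: T = b/λ_max = 2.898×10⁻³/5.216×10⁻⁶ = 555.598 K.
Surface area A = 4πR² = 4π(7.00×10⁶ m)² = 6.15752×10¹⁴ m².
Then P = σAT⁴ = 5.670×10⁻⁸×6.15752×10¹⁴×(555.598)⁴ = 3.33×10¹⁸ W.

P ≈ 3.33×10¹⁸ W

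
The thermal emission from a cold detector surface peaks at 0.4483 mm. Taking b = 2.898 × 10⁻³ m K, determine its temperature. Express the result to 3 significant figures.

Wien's law gives T = b/λ_max = (2.898×10⁻³ m·K)/(4.483×10⁻⁴ m) = 6.46 K.

T ≈ 6.46 K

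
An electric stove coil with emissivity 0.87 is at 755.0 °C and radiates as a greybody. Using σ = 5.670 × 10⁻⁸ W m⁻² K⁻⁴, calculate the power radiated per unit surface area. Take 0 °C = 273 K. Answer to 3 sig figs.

I ≈ 5.51×10⁴ W/m²

T = 755.0 °C + 273 = 1028.0 K.
Stefan–Boltzmann: I = εσT⁴ = 0.87 × 5.670×10⁻⁸ × (1028.0)⁴ = 5.51×10⁴ W/m².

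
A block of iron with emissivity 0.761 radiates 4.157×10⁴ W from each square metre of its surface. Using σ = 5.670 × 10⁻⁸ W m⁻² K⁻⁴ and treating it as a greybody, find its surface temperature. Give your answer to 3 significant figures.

I = εσT⁴, so T = (I/εσ)^(1/4) = (4.157×10⁴/(0.761×5.670×10⁻⁸))^(1/4) = 991 K.

T ≈ 991 K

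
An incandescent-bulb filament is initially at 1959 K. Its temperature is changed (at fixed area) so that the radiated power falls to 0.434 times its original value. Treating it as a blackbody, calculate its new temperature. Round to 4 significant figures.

T₂ ≈ 1590 K

P ∝ T⁴, so T₂/T₁ = (P₂/P₁)^(1/4) = (0.434)^(1/4) = 0.811657.
T₂ = 1959 × 0.811657 = 1590 K.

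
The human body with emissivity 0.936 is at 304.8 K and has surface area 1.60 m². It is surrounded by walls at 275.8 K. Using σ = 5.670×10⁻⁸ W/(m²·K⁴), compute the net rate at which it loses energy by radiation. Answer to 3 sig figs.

Area A = 1.60 m².
Net radiated power P_net = εσA(T⁴ − T₀⁴) = 0.936×5.670×10⁻⁸×1.60×(304.8⁴ − 275.8⁴).
T⁴ − T₀⁴ = 8.63097×10⁹ − 5.78598×10⁹ = 2.84499×10⁹ K⁴, so P_net = 242 W.

Net loss ≈ 242 W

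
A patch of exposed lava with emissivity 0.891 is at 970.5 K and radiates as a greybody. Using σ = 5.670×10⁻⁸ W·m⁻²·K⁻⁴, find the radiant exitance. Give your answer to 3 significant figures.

Stefan–Boltzmann: I = εσT⁴ = 0.891 × 5.670×10⁻⁸ × (970.5)⁴ = 4.48×10⁴ W/m².

I ≈ 4.48×10⁴ W/m²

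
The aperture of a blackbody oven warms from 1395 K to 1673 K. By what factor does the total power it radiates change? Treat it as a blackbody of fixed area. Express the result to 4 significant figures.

P ∝ T⁴, so P₂/P₁ = (T₂/T₁)⁴ = (1673/1395)⁴ = (1.19928)⁴ = 2.069.

P₂/P₁ ≈ 2.069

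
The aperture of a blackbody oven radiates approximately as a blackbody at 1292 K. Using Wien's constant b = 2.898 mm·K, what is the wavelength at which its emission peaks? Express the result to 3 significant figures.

Wien's displacement law: λ_max = b/T = (2.898×10⁻³ m·K)/(1292 K) = 2.243×10⁻⁶ m.
That is 2.24 μm, in the infrared range.

λ_max ≈ 2.24 μm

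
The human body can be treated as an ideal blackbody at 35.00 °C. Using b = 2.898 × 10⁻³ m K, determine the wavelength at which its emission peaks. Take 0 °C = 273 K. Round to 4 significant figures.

T = 35.00 °C + 273 = 308.00 K.
Wien's displacement law: λ_max = b/T = (2.898×10⁻³ m·K)/(308.00 K) = 9.4091×10⁻⁶ m.
That is 9.409 μm, in the infrared range.

λ_max ≈ 9.409 μm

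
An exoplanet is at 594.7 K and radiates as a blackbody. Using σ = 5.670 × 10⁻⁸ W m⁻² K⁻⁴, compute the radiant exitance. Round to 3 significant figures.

Stefan–Boltzmann: I = σT⁴ = 5.670×10⁻⁸ × (594.7)⁴ = 7.09×10³ W/m².

I ≈ 7.09×10³ W/m²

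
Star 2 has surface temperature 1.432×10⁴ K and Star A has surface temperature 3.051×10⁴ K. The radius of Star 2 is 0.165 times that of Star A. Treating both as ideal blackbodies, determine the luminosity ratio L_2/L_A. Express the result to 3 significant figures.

L_2/L_A ≈ 1.32×10⁻³

L ∝ R²T⁴, so L_2/L_A = (R_2/R_A)²(T_2/T_A)⁴ = (0.165)² × (1.432×10⁴/3.051×10⁴)⁴ = 0.027225 × 0.0485292 = 1.32×10⁻³.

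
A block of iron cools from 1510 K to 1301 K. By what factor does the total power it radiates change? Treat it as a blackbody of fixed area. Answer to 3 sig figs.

P₂/P₁ ≈ 0.551

P ∝ T⁴, so P₂/P₁ = (T₂/T₁)⁴ = (1301/1510)⁴ = (0.861589)⁴ = 0.551.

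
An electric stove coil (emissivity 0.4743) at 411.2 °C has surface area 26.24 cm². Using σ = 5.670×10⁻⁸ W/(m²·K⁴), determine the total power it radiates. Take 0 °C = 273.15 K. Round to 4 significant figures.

T = 411.2 °C + 273.15 = 684.35 K.
Area A = 26.24 cm² = 2.624×10⁻³ m².
P = εσAT⁴ = 0.4743 × 5.670×10⁻⁸ × 2.624×10⁻³ × (684.35)⁴ = 15.48 W.

P ≈ 15.48 W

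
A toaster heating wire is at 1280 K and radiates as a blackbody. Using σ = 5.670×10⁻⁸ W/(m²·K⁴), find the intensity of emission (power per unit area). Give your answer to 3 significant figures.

Stefan–Boltzmann: I = σT⁴ = 5.670×10⁻⁸ × (1280)⁴ = 1.52×10⁵ W/m².

I ≈ 1.52×10⁵ W/m²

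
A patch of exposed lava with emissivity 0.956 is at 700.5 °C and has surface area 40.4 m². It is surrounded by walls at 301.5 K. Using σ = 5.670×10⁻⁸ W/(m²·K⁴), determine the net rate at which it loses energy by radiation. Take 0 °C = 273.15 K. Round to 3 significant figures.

T = 700.5 °C + 273.15 = 973.65 K.
Area A = 40.4 m².
Net radiated power P_net = εσA(T⁴ − T₀⁴) = 0.956×5.670×10⁻⁸×40.4×(973.65⁴ − 301.5⁴).
T⁴ − T₀⁴ = 8.98693×10¹¹ − 8.26322×10⁹ = 8.90430×10¹¹ K⁴, so P_net = 1.95×10⁶ W.

Net loss ≈ 1.95×10⁶ W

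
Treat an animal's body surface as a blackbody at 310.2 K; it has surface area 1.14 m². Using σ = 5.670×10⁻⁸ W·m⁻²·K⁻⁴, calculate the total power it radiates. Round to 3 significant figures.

P ≈ 598 W

Area A = 1.14 m².
P = σAT⁴ = 5.670×10⁻⁸ × 1.14 × (310.2)⁴ = 598 W.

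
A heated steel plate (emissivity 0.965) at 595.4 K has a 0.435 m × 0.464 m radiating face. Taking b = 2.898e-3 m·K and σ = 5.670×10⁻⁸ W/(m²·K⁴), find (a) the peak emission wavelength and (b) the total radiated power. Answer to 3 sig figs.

(a) λ_max = b/T = 2.898×10⁻³/595.4 = 4.867×10⁻⁶ m = 4.87 μm.
Area A = 0.435 × 0.464 = 0.20184 m².
(b) P = εσAT⁴ = 0.965×5.670×10⁻⁸×0.20184×(595.4)⁴ = 1.39×10³ W.

λ_max ≈ 4.87 μm; P ≈ 1.39×10³ W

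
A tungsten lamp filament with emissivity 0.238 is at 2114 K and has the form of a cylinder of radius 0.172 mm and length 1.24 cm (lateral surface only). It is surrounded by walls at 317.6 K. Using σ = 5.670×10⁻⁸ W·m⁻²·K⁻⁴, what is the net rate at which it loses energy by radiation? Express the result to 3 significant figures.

Lateral area A = 2πrL = 2π×1.72×10⁻⁴×0.0124 = 1.34008×10⁻⁵ m².
Net radiated power P_net = εσA(T⁴ − T₀⁴) = 0.238×5.670×10⁻⁸×1.34008×10⁻⁵×(2114⁴ − 317.6⁴).
T⁴ − T₀⁴ = 1.99719×10¹³ − 1.01747×10¹⁰ = 1.99617×10¹³ K⁴, so P_net = 3.61 W.

Net loss ≈ 3.61 W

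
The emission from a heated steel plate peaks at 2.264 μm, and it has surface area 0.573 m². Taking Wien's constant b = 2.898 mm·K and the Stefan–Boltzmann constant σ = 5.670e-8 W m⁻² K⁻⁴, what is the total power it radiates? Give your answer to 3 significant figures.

P ≈ 8.72×10⁴ W

Wien's law: T = b/λ_max = 2.898×10⁻³/2.264×10⁻⁶ = 1280.04 K.
Area A = 0.573 m².
Then P = σAT⁴ = 5.670×10⁻⁸×0.573×(1280.04)⁴ = 8.72×10⁴ W.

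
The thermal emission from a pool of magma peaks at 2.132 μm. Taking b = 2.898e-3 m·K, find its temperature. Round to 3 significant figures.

T ≈ 1.36×10³ K

Wien's law gives T = b/λ_max = (2.898×10⁻³ m·K)/(2.132×10⁻⁶ m) = 1.36×10³ K.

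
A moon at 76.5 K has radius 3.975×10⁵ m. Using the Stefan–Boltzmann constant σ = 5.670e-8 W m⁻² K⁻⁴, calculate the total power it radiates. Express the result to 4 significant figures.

Surface area A = 4πR² = 4π(3.975×10⁵ m)² = 1.98557×10¹² m².
P = σAT⁴ = 5.670×10⁻⁸ × 1.98557×10¹² × (76.5)⁴ = 3.856×10¹² W.

P ≈ 3.856×10¹² W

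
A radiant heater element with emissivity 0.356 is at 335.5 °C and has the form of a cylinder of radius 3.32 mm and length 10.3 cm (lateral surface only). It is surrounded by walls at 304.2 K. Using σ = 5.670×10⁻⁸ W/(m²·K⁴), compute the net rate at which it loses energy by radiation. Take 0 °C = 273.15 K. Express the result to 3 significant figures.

T = 335.5 °C + 273.15 = 608.65 K.
Lateral area A = 2πrL = 2π×3.32×10⁻³×0.103 = 2.14860×10⁻³ m².
Net radiated power P_net = εσA(T⁴ − T₀⁴) = 0.356×5.670×10⁻⁸×2.14860×10⁻³×(608.65⁴ − 304.2⁴).
T⁴ − T₀⁴ = 1.37237×10¹¹ − 8.56321×10⁹ = 1.28674×10¹¹ K⁴, so P_net = 5.58 W.

Net loss ≈ 5.58 W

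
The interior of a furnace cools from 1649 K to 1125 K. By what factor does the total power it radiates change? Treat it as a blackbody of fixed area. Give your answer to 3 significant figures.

P₂/P₁ ≈ 0.217

P ∝ T⁴, so P₂/P₁ = (T₂/T₁)⁴ = (1125/1649)⁴ = (0.682232)⁴ = 0.217.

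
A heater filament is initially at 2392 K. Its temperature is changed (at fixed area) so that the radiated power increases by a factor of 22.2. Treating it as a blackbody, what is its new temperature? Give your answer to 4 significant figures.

P ∝ T⁴, so T₂/T₁ = (P₂/P₁)^(1/4) = (22.2)^(1/4) = 2.17064.
T₂ = 2392 × 2.17064 = 5192 K.

T₂ ≈ 5192 K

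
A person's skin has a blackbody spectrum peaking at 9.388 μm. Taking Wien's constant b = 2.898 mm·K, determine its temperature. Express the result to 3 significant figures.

Wien's law gives T = b/λ_max = (2.898×10⁻³ m·K)/(9.388×10⁻⁶ m) = 309 K.

T ≈ 309 K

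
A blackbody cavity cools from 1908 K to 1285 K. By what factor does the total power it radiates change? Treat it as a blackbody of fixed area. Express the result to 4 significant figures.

P ∝ T⁴, so P₂/P₁ = (T₂/T₁)⁴ = (1285/1908)⁴ = (0.673480)⁴ = 0.2057.

P₂/P₁ ≈ 0.2057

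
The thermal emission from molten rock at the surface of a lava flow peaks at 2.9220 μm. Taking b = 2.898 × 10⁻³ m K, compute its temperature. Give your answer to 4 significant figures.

Wien's law gives T = b/λ_max = (2.898×10⁻³ m·K)/(2.9220×10⁻⁶ m) = 991.8 K.

T ≈ 991.8 K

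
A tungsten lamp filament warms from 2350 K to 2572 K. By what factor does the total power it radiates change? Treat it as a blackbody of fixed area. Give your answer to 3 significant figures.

P₂/P₁ ≈ 1.43

P ∝ T⁴, so P₂/P₁ = (T₂/T₁)⁴ = (2572/2350)⁴ = (1.09447)⁴ = 1.43.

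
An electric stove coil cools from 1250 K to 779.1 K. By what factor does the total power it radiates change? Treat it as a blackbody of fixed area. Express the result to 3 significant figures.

P ∝ T⁴, so P₂/P₁ = (T₂/T₁)⁴ = (779.1/1250)⁴ = (0.623280)⁴ = 0.151.

P₂/P₁ ≈ 0.151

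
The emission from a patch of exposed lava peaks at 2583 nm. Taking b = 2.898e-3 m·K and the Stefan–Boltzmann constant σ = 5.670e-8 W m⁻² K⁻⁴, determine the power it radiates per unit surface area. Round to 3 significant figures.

I ≈ 8.98×10⁴ W/m²

Wien's law: T = b/λ_max = 2.898×10⁻³/2.583×10⁻⁶ = 1121.95 K.
Then I = σT⁴ = 5.670×10⁻⁸×(1121.95)⁴ = 8.98×10⁴ W/m².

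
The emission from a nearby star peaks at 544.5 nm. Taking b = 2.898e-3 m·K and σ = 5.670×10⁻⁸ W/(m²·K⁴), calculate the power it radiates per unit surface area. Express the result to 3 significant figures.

I ≈ 4.55×10⁷ W/m²

Wien's law: T = b/λ_max = 2.898×10⁻³/5.445×10⁻⁷ = 5322.31 K.
Then I = σT⁴ = 5.670×10⁻⁸×(5322.31)⁴ = 4.55×10⁷ W/m².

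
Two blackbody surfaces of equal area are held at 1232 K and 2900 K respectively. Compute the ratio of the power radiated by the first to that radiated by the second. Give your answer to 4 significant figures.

P₁/P₂ ≈ 0.03257

With equal areas, P₁/P₂ = (T₁/T₂)⁴ = (1232/2900)⁴ = 0.03257.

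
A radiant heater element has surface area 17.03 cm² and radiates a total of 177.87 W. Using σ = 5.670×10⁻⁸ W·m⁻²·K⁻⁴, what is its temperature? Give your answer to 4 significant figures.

T ≈ 1165 K

Area A = 17.03 cm² = 1.703×10⁻³ m².
P = σAT⁴ ⇒ T = (P/(σA))^(1/4) = (177.87/(5.670×10⁻⁸×1.703×10⁻³))^(1/4) = 1165 K.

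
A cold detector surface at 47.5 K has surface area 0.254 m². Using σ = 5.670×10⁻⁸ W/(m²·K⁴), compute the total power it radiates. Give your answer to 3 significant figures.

Area A = 0.254 m².
P = σAT⁴ = 5.670×10⁻⁸ × 0.254 × (47.5)⁴ = 0.0733 W.

P ≈ 0.0733 W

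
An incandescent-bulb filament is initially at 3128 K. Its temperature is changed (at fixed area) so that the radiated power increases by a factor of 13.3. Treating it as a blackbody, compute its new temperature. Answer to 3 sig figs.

T₂ ≈ 5.97×10³ K

P ∝ T⁴, so T₂/T₁ = (P₂/P₁)^(1/4) = (13.3)^(1/4) = 1.90969.
T₂ = 3128 × 1.90969 = 5.97×10³ K.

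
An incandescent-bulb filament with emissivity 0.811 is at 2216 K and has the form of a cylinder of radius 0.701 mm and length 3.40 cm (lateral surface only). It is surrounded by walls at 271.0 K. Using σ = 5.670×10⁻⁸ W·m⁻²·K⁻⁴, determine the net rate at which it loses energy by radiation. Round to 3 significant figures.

Net loss ≈ 166 W

Lateral area A = 2πrL = 2π×7.01×10⁻⁴×0.0340 = 1.49753×10⁻⁴ m².
Net radiated power P_net = εσA(T⁴ − T₀⁴) = 0.811×5.670×10⁻⁸×1.49753×10⁻⁴×(2216⁴ − 271.0⁴).
T⁴ − T₀⁴ = 2.41145×10¹³ − 5.39358×10⁹ = 2.41091×10¹³ K⁴, so P_net = 166 W.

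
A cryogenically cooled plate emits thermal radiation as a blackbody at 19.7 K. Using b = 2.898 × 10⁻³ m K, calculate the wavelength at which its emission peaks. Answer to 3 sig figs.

λ_max ≈ 1.47×10⁻⁴ m

Wien's displacement law: λ_max = b/T = (2.898×10⁻³ m·K)/(19.7 K) = 1.471×10⁻⁴ m.
That is 1.47×10⁻⁴ m, in the infrared range.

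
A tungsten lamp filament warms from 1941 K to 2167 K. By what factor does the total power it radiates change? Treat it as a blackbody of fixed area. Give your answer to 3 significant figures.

P₂/P₁ ≈ 1.55

P ∝ T⁴, so P₂/P₁ = (T₂/T₁)⁴ = (2167/1941)⁴ = (1.11643)⁴ = 1.55.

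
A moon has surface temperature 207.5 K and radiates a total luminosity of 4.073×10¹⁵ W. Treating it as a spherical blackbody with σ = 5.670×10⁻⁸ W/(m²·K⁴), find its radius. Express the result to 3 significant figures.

R ≈ 1.76×10⁶ m

L = 4πR²σT⁴ ⇒ R = √(L/(4πσT⁴)).
σT⁴ = 105.113 W/m², so R = √(4.073×10¹⁵/(4π×105.113)) = 1.76×10⁶ m.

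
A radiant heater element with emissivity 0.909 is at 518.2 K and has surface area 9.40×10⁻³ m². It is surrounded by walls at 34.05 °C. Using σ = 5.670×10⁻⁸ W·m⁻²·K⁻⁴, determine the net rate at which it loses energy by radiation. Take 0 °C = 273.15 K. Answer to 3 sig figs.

Net loss ≈ 30.6 W

Surroundings: T = 34.05 °C + 273.15 = 307.20 K.
Area A = 9.40×10⁻³ m².
Net radiated power P_net = εσA(T⁴ − T₀⁴) = 0.909×5.670×10⁻⁸×9.40×10⁻³×(518.2⁴ − 307.20⁴).
T⁴ − T₀⁴ = 7.21090×10¹⁰ − 8.90604×10⁹ = 6.32030×10¹⁰ K⁴, so P_net = 30.6 W.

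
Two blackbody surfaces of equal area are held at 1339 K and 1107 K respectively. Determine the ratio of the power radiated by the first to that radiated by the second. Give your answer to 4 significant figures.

P₁/P₂ ≈ 2.141

With equal areas, P₁/P₂ = (T₁/T₂)⁴ = (1339/1107)⁴ = 2.141.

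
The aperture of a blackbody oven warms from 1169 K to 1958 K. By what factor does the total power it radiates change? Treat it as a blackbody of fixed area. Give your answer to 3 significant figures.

P₂/P₁ ≈ 7.87

P ∝ T⁴, so P₂/P₁ = (T₂/T₁)⁴ = (1958/1169)⁴ = (1.67494)⁴ = 7.87.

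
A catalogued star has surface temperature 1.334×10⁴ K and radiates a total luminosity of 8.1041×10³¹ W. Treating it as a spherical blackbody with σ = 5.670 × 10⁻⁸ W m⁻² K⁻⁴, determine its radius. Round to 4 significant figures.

L = 4πR²σT⁴ ⇒ R = √(L/(4πσT⁴)).
σT⁴ = 1.79559×10⁹ W/m², so R = √(8.1041×10³¹/(4π×1.79559×10⁹)) = 5.993×10¹⁰ m.

R ≈ 5.993×10¹⁰ m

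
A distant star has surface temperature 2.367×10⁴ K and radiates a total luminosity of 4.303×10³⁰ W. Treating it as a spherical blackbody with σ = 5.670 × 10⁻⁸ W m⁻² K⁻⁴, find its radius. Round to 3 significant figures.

L = 4πR²σT⁴ ⇒ R = √(L/(4πσT⁴)).
σT⁴ = 1.77982×10¹⁰ W/m², so R = √(4.303×10³⁰/(4π×1.77982×10¹⁰)) = 4.39×10⁹ m.

R ≈ 4.39×10⁹ m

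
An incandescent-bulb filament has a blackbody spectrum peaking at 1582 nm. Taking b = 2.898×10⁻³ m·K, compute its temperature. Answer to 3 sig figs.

T ≈ 1.83×10³ K

Wien's law gives T = b/λ_max = (2.898×10⁻³ m·K)/(1.582×10⁻⁶ m) = 1.83×10³ K.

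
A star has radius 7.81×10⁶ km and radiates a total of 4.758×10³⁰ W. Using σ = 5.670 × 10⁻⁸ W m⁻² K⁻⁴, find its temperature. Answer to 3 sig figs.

Surface area A = 4πR² = 4π(7.81×10⁹ m)² = 7.66500×10²⁰ m².
P = σAT⁴ ⇒ T = (P/(σA))^(1/4) = (4.758×10³⁰/(5.670×10⁻⁸×7.66500×10²⁰))^(1/4) = 1.82×10⁴ K.

T ≈ 1.82×10⁴ K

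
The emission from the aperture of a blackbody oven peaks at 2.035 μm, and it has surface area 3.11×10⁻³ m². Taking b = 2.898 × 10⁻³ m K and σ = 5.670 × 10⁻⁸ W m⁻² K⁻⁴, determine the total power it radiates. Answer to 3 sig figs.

Wien's law: T = b/λ_max = 2.898×10⁻³/2.035×10⁻⁶ = 1424.08 K.
Area A = 3.11×10⁻³ m².
Then P = σAT⁴ = 5.670×10⁻⁸×3.11×10⁻³×(1424.08)⁴ = 725 W.

P ≈ 725 W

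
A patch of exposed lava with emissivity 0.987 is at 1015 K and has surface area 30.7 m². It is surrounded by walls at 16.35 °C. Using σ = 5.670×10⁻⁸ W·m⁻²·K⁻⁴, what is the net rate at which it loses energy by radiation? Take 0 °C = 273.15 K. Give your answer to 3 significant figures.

Net loss ≈ 1.81×10⁶ W

Surroundings: T = 16.35 °C + 273.15 = 289.50 K.
Area A = 30.7 m².
Net radiated power P_net = εσA(T⁴ − T₀⁴) = 0.987×5.670×10⁻⁸×30.7×(1015⁴ − 289.50⁴).
T⁴ − T₀⁴ = 1.06136×10¹² − 7.02416×10⁹ = 1.05434×10¹² K⁴, so P_net = 1.81×10⁶ W.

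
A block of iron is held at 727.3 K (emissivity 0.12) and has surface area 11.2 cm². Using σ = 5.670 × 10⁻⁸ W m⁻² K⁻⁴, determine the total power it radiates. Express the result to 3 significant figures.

P ≈ 2.13 W

Area A = 11.2 cm² = 1.12×10⁻³ m².
P = εσAT⁴ = 0.12 × 5.670×10⁻⁸ × 1.12×10⁻³ × (727.3)⁴ = 2.13 W.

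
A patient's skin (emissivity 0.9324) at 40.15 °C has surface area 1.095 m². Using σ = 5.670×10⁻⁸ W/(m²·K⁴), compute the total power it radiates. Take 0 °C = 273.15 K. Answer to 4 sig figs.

P ≈ 557.8 W

T = 40.15 °C + 273.15 = 313.30 K.
Area A = 1.095 m².
P = εσAT⁴ = 0.9324 × 5.670×10⁻⁸ × 1.095 × (313.30)⁴ = 557.8 W.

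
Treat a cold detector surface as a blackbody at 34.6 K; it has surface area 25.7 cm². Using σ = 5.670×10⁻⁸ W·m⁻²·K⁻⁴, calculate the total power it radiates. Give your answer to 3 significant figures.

Area A = 25.7 cm² = 2.57×10⁻³ m².
P = σAT⁴ = 5.670×10⁻⁸ × 2.57×10⁻³ × (34.6)⁴ = 2.09×10⁻⁴ W.

P ≈ 2.09×10⁻⁴ W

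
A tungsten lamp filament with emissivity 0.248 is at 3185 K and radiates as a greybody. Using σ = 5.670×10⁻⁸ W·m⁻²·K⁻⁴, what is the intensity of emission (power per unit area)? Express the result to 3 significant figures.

Stefan–Boltzmann: I = εσT⁴ = 0.248 × 5.670×10⁻⁸ × (3185)⁴ = 1.45×10⁶ W/m².

I ≈ 1.45×10⁶ W/m²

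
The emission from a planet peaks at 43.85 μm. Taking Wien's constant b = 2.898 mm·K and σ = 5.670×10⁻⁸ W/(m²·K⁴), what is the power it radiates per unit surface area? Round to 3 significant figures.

I ≈ 1.08 W/m²

Wien's law: T = b/λ_max = 2.898×10⁻³/4.385×10⁻⁵ = 66.0889 K.
Then I = σT⁴ = 5.670×10⁻⁸×(66.0889)⁴ = 1.08 W/m².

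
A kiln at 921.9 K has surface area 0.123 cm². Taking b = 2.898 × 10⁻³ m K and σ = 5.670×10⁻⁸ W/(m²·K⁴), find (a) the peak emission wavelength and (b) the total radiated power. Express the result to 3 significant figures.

λ_max ≈ 3.14 μm; P ≈ 0.504 W

(a) λ_max = b/T = 2.898×10⁻³/921.9 = 3.144×10⁻⁶ m = 3.14 μm.
Area A = 0.123 cm² = 1.23×10⁻⁵ m².
(b) P = σAT⁴ = 5.670×10⁻⁸×1.23×10⁻⁵×(921.9)⁴ = 0.504 W.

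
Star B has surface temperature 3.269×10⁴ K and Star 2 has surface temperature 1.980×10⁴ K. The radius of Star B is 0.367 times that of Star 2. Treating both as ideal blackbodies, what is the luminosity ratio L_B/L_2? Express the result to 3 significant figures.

L ∝ R²T⁴, so L_B/L_2 = (R_B/R_2)²(T_B/T_2)⁴ = (0.367)² × (3.269×10⁴/1.980×10⁴)⁴ = 0.134689 × 7.43017 = 1.00.

L_B/L_2 ≈ 1.00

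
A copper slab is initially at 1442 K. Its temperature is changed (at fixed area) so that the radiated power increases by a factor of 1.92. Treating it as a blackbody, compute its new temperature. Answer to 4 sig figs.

P ∝ T⁴, so T₂/T₁ = (P₂/P₁)^(1/4) = (1.92)^(1/4) = 1.17713.
T₂ = 1442 × 1.17713 = 1697 K.

T₂ ≈ 1697 K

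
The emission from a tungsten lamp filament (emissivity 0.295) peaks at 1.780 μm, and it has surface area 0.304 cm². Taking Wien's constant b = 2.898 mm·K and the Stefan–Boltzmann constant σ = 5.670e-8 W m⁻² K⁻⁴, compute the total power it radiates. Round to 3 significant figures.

Wien's law: T = b/λ_max = 2.898×10⁻³/1.780×10⁻⁶ = 1628.09 K.
Area A = 0.304 cm² = 3.04×10⁻⁵ m².
Then P = εσAT⁴ = 0.295×5.670×10⁻⁸×3.04×10⁻⁵×(1628.09)⁴ = 3.57 W.

P ≈ 3.57 W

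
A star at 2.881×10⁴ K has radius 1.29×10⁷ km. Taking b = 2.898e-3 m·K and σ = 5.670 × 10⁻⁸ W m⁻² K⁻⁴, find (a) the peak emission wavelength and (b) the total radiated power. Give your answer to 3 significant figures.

λ_max ≈ 101 nm; P ≈ 8.17×10³¹ W

(a) λ_max = b/T = 2.898×10⁻³/2.881×10⁴ = 1.006×10⁻⁷ m = 101 nm.
Surface area A = 4πR² = 4π(1.29×10¹⁰ m)² = 2.09117×10²¹ m².
(b) P = σAT⁴ = 5.670×10⁻⁸×2.09117×10²¹×(2.881×10⁴)⁴ = 8.17×10³¹ W.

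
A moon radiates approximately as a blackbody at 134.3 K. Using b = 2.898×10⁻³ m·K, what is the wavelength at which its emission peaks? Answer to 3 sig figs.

λ_max ≈ 21.6 μm

Wien's displacement law: λ_max = b/T = (2.898×10⁻³ m·K)/(134.3 K) = 2.158×10⁻⁵ m.
That is 21.6 μm, in the infrared range.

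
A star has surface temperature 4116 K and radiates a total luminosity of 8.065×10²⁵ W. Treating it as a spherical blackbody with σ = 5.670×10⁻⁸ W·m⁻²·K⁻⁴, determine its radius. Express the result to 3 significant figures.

R ≈ 6.28×10⁸ m

L = 4πR²σT⁴ ⇒ R = √(L/(4πσT⁴)).
σT⁴ = 1.62736×10⁷ W/m², so R = √(8.065×10²⁵/(4π×1.62736×10⁷)) = 6.28×10⁸ m.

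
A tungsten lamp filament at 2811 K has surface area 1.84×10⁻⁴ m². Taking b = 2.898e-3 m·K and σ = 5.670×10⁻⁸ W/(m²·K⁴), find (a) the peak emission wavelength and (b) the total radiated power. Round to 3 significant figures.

λ_max ≈ 1.03×10³ nm; P ≈ 651 W

(a) λ_max = b/T = 2.898×10⁻³/2811 = 1.031×10⁻⁶ m = 1.03×10³ nm.
Area A = 1.84×10⁻⁴ m².
(b) P = σAT⁴ = 5.670×10⁻⁸×1.84×10⁻⁴×(2811)⁴ = 651 W.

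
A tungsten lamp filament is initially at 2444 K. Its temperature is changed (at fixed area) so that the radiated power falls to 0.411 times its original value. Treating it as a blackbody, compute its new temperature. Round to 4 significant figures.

P ∝ T⁴, so T₂/T₁ = (P₂/P₁)^(1/4) = (0.411)^(1/4) = 0.800683.
T₂ = 2444 × 0.800683 = 1957 K.

T₂ ≈ 1957 K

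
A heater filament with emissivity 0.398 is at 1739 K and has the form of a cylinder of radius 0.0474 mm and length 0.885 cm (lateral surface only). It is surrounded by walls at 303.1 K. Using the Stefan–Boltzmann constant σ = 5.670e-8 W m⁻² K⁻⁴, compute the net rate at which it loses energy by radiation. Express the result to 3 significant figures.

Lateral area A = 2πrL = 2π×4.74×10⁻⁵×8.85×10⁻³ = 2.63573×10⁻⁶ m².
Net radiated power P_net = εσA(T⁴ − T₀⁴) = 0.398×5.670×10⁻⁸×2.63573×10⁻⁶×(1739⁴ − 303.1⁴).
T⁴ − T₀⁴ = 9.14531×10¹² − 8.44003×10⁹ = 9.13687×10¹² K⁴, so P_net = 0.543 W.

Net loss ≈ 0.543 W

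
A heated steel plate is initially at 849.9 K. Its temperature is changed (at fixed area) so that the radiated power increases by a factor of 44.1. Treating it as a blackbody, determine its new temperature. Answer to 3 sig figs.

T₂ ≈ 2.19×10³ K

P ∝ T⁴, so T₂/T₁ = (P₂/P₁)^(1/4) = (44.1)^(1/4) = 2.57697.
T₂ = 849.9 × 2.57697 = 2.19×10³ K.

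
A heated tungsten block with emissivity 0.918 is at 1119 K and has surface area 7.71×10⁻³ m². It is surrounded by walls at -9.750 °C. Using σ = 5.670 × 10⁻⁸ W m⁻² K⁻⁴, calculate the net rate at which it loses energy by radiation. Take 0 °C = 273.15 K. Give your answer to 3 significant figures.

Net loss ≈ 627 W

Surroundings: T = -9.750 °C + 273.15 = 263.400 K.
Area A = 7.71×10⁻³ m².
Net radiated power P_net = εσA(T⁴ − T₀⁴) = 0.918×5.670×10⁻⁸×7.71×10⁻³×(1119⁴ − 263.400⁴).
T⁴ − T₀⁴ = 1.56791×10¹² − 4.81352×10⁹ = 1.56310×10¹² K⁴, so P_net = 627 W.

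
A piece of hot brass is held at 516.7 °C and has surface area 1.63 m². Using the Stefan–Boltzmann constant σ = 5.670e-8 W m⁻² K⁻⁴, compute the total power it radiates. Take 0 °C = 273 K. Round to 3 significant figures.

T = 516.7 °C + 273 = 789.7 K.
Area A = 1.63 m².
P = σAT⁴ = 5.670×10⁻⁸ × 1.63 × (789.7)⁴ = 3.59×10⁴ W.

P ≈ 3.59×10⁴ W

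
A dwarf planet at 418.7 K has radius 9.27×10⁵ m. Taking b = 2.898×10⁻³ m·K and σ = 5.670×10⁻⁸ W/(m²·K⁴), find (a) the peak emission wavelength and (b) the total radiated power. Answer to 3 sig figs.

λ_max ≈ 6.92 μm; P ≈ 1.88×10¹⁶ W

(a) λ_max = b/T = 2.898×10⁻³/418.7 = 6.921×10⁻⁶ m = 6.92 μm.
Surface area A = 4πR² = 4π(9.27×10⁵ m)² = 1.07986×10¹³ m².
(b) P = σAT⁴ = 5.670×10⁻⁸×1.07986×10¹³×(418.7)⁴ = 1.88×10¹⁶ W.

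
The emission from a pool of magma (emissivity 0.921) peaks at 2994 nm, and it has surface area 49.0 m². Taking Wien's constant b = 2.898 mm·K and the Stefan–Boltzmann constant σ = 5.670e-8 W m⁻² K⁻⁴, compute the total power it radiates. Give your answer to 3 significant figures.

Wien's law: T = b/λ_max = 2.898×10⁻³/2.994×10⁻⁶ = 967.936 K.
Area A = 49.0 m².
Then P = εσAT⁴ = 0.921×5.670×10⁻⁸×49.0×(967.936)⁴ = 2.25×10⁶ W.

P ≈ 2.25×10⁶ W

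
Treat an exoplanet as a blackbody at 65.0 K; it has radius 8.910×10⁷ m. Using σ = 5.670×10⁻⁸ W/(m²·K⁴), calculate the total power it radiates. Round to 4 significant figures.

P ≈ 1.010×10¹⁷ W

Surface area A = 4πR² = 4π(8.910×10⁷ m)² = 9.97620×10¹⁶ m².
P = σAT⁴ = 5.670×10⁻⁸ × 9.97620×10¹⁶ × (65.0)⁴ = 1.010×10¹⁷ W.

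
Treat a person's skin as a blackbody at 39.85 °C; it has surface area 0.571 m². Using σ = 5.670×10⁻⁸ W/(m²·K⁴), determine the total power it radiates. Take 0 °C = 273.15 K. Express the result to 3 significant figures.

T = 39.85 °C + 273.15 = 313.00 K.
Area A = 0.571 m².
P = σAT⁴ = 5.670×10⁻⁸ × 0.571 × (313.00)⁴ = 311 W.

P ≈ 311 W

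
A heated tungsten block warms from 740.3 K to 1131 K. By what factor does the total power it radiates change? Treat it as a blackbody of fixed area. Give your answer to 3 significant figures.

P₂/P₁ ≈ 5.45

P ∝ T⁴, so P₂/P₁ = (T₂/T₁)⁴ = (1131/740.3)⁴ = (1.52776)⁴ = 5.45.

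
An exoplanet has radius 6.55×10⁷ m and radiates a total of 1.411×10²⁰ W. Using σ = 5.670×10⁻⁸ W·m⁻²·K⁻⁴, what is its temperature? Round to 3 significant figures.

T ≈ 464 K

Surface area A = 4πR² = 4π(6.55×10⁷ m)² = 5.39129×10¹⁶ m².
P = σAT⁴ ⇒ T = (P/(σA))^(1/4) = (1.411×10²⁰/(5.670×10⁻⁸×5.39129×10¹⁶))^(1/4) = 464 K.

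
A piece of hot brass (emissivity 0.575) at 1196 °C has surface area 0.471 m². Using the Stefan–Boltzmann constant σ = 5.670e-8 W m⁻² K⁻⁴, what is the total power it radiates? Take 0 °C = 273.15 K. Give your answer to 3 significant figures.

P ≈ 7.15×10⁴ W

T = 1196 °C + 273.15 = 1469.15 K.
Area A = 0.471 m².
P = εσAT⁴ = 0.575 × 5.670×10⁻⁸ × 0.471 × (1469.15)⁴ = 7.15×10⁴ W.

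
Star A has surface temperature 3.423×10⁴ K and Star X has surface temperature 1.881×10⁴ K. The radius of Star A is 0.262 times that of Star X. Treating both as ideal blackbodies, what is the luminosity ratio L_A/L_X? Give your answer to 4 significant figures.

L_A/L_X ≈ 0.7528

L ∝ R²T⁴, so L_A/L_X = (R_A/R_X)²(T_A/T_X)⁴ = (0.262)² × (3.423×10⁴/1.881×10⁴)⁴ = 0.068644 × 10.9666 = 0.7528.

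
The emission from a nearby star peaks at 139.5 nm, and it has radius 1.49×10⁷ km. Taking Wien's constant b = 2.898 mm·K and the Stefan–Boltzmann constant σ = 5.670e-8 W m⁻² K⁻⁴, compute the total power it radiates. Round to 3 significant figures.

P ≈ 2.95×10³¹ W

Wien's law: T = b/λ_max = 2.898×10⁻³/1.395×10⁻⁷ = 20774.2 K.
Surface area A = 4πR² = 4π(1.49×10¹⁰ m)² = 2.78986×10²¹ m².
Then P = σAT⁴ = 5.670×10⁻⁸×2.78986×10²¹×(20774.2)⁴ = 2.95×10³¹ W.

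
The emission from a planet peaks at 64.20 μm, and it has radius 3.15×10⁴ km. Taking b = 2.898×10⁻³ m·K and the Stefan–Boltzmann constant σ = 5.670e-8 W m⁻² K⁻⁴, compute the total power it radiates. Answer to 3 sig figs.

Wien's law: T = b/λ_max = 2.898×10⁻³/6.420×10⁻⁵ = 45.1402 K.
Surface area A = 4πR² = 4π(3.15×10⁷ m)² = 1.24690×10¹⁶ m².
Then P = σAT⁴ = 5.670×10⁻⁸×1.24690×10¹⁶×(45.1402)⁴ = 2.94×10¹⁵ W.

P ≈ 2.94×10¹⁵ W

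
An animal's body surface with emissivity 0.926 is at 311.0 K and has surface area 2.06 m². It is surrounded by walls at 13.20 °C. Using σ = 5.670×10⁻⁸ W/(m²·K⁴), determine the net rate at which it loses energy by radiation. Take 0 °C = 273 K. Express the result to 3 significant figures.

Net loss ≈ 286 W

Surroundings: T = 13.20 °C + 273 = 286.20 K.
Area A = 2.06 m².
Net radiated power P_net = εσA(T⁴ − T₀⁴) = 0.926×5.670×10⁻⁸×2.06×(311.0⁴ − 286.20⁴).
T⁴ − T₀⁴ = 9.35495×10⁹ − 6.70932×10⁹ = 2.64563×10⁹ K⁴, so P_net = 286 W.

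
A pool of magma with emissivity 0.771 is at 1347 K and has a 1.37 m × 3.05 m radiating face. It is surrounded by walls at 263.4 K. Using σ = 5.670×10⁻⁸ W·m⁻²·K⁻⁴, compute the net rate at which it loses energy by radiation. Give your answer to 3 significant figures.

Area A = 1.37 × 3.05 = 4.1785 m².
Net radiated power P_net = εσA(T⁴ − T₀⁴) = 0.771×5.670×10⁻⁸×4.1785×(1347⁴ − 263.4⁴).
T⁴ − T₀⁴ = 3.29208×10¹² − 4.81352×10⁹ = 3.28727×10¹² K⁴, so P_net = 6.00×10⁵ W.

Net loss ≈ 6.00×10⁵ W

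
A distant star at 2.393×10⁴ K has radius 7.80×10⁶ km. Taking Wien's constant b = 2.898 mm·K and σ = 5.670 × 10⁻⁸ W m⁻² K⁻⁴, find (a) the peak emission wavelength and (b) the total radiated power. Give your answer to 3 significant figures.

λ_max ≈ 121 nm; P ≈ 1.42×10³¹ W

(a) λ_max = b/T = 2.898×10⁻³/2.393×10⁴ = 1.211×10⁻⁷ m = 121 nm.
Surface area A = 4πR² = 4π(7.80×10⁹ m)² = 7.64538×10²⁰ m².
(b) P = σAT⁴ = 5.670×10⁻⁸×7.64538×10²⁰×(2.393×10⁴)⁴ = 1.42×10³¹ W.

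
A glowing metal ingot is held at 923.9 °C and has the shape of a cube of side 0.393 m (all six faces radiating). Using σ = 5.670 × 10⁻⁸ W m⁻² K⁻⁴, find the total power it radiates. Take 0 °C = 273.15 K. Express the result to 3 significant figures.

T = 923.9 °C + 273.15 = 1197.05 K.
Area A = 6s² = 6×(0.393 m)² = 0.926694 m².
P = σAT⁴ = 5.670×10⁻⁸ × 0.926694 × (1197.05)⁴ = 1.08×10⁵ W.

P ≈ 1.08×10⁵ W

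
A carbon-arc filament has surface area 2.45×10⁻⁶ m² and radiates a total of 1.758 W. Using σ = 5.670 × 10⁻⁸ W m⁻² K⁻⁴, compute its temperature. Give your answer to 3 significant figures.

T ≈ 1.89×10³ K

Area A = 2.45×10⁻⁶ m².
P = σAT⁴ ⇒ T = (P/(σA))^(1/4) = (1.758/(5.670×10⁻⁸×2.45×10⁻⁶))^(1/4) = 1.89×10³ K.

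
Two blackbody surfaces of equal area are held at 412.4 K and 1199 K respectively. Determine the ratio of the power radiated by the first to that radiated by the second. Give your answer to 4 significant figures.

With equal areas, P₁/P₂ = (T₁/T₂)⁴ = (412.4/1199)⁴ = 0.01400.

P₁/P₂ ≈ 0.01400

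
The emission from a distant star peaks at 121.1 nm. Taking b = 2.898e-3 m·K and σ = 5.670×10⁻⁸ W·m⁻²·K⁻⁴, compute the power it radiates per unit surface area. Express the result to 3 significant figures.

Wien's law: T = b/λ_max = 2.898×10⁻³/1.211×10⁻⁷ = 23930.6 K.
Then I = σT⁴ = 5.670×10⁻⁸×(23930.6)⁴ = 1.86×10¹⁰ W/m².

I ≈ 1.86×10¹⁰ W/m²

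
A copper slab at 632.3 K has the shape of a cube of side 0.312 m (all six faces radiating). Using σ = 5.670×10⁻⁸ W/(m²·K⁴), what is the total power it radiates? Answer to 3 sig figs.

P ≈ 5.29×10³ W

Area A = 6s² = 6×(0.312 m)² = 0.584064 m².
P = σAT⁴ = 5.670×10⁻⁸ × 0.584064 × (632.3)⁴ = 5.29×10³ W.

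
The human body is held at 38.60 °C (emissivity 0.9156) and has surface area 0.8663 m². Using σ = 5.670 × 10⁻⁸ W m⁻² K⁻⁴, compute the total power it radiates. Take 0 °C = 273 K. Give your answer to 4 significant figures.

P ≈ 424.0 W

T = 38.60 °C + 273 = 311.60 K.
Area A = 0.8663 m².
P = εσAT⁴ = 0.9156 × 5.670×10⁻⁸ × 0.8663 × (311.60)⁴ = 424.0 W.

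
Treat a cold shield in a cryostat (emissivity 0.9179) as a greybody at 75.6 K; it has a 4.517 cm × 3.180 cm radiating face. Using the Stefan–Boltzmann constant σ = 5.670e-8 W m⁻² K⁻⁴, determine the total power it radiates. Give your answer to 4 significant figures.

Area A = 0.04517 × 0.03180 = 1.43641×10⁻³ m².
P = εσAT⁴ = 0.9179 × 5.670×10⁻⁸ × 1.43641×10⁻³ × (75.6)⁴ = 2.442×10⁻³ W.

P ≈ 2.442×10⁻³ W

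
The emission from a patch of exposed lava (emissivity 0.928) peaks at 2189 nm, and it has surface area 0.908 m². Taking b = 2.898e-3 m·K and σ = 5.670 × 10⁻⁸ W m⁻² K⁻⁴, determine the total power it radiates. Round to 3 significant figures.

Wien's law: T = b/λ_max = 2.898×10⁻³/2.189×10⁻⁶ = 1323.89 K.
Area A = 0.908 m².
Then P = εσAT⁴ = 0.928×5.670×10⁻⁸×0.908×(1323.89)⁴ = 1.47×10⁵ W.

P ≈ 1.47×10⁵ W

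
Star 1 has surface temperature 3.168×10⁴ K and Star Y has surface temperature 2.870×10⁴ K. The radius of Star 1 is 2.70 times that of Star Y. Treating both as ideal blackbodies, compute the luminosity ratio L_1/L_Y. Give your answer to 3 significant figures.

L_1/L_Y ≈ 10.8

L ∝ R²T⁴, so L_1/L_Y = (R_1/R_Y)²(T_1/T_Y)⁴ = (2.70)² × (3.168×10⁴/2.870×10⁴)⁴ = 7.29 × 1.48461 = 10.8.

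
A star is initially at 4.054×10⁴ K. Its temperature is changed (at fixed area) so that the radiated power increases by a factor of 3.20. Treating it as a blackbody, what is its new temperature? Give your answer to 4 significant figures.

P ∝ T⁴, so T₂/T₁ = (P₂/P₁)^(1/4) = (3.20)^(1/4) = 1.33748.
T₂ = 4.054×10⁴ × 1.33748 = 5.422×10⁴ K.

T₂ ≈ 5.422×10⁴ K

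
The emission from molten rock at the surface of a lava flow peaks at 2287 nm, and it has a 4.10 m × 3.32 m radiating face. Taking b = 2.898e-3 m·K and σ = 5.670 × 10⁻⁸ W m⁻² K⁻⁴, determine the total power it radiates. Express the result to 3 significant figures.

Wien's law: T = b/λ_max = 2.898×10⁻³/2.287×10⁻⁶ = 1267.16 K.
Area A = 4.10 × 3.32 = 13.612 m².
Then P = σAT⁴ = 5.670×10⁻⁸×13.612×(1267.16)⁴ = 1.99×10⁶ W.

P ≈ 1.99×10⁶ W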